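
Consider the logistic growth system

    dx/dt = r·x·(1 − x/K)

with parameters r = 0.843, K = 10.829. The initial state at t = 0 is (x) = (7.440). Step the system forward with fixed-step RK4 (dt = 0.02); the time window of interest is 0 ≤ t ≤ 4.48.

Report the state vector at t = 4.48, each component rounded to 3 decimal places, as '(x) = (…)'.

t=0.000: state=(7.440)
step 1 (dt=0.02): k1=(1.963), k2=(1.957), k3=(1.957), k4=(1.950); state += dt/6·(k1+2k2+2k3+k4)
t=0.020: state=(7.479)
t=0.040: state=(7.518)
t=0.060: state=(7.557)
continuing one RK4 step at a time; state shown every 10 steps (Δt=0.2):
t=0.200: state=(7.820)
t=0.400: state=(8.172)
t=0.600: state=(8.495)
t=0.800: state=(8.789)
t=1.000: state=(9.054)
t=1.200: state=(9.290)
t=1.400: state=(9.500)
t=1.600: state=(9.684)
t=1.800: state=(9.846)
t=2.000: state=(9.986)
t=2.200: state=(10.108)
t=2.400: state=(10.214)
t=2.600: state=(10.305)
t=2.800: state=(10.383)
t=3.000: state=(10.449)
t=3.200: state=(10.507)
t=3.400: state=(10.555)
t=3.600: state=(10.597)
t=3.800: state=(10.632)
t=4.000: state=(10.662)
t=4.200: state=(10.688)
t=4.400: state=(10.709)
t=4.480: state=(10.717)

(x) = (10.717)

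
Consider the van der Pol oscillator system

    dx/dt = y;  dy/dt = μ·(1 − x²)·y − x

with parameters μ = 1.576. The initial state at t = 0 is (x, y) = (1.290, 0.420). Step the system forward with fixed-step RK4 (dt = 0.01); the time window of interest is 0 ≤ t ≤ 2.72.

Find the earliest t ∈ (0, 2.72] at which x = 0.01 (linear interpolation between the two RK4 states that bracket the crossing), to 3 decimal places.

t = 1.813

t=0.000: state=(1.290, 0.420)
step 1 (dt=0.01): k1=(0.420, -1.730), k2=(0.411, -1.726), k3=(0.411, -1.726), k4=(0.403, -1.722); state += dt/6·(k1+2k2+2k3+k4)
t=0.010: state=(1.294, 0.403)
t=0.020: state=(1.298, 0.386)
t=0.030: state=(1.302, 0.368)
continuing one RK4 step at a time; state shown every 10 steps (Δt=0.1):
t=0.100: state=(1.324, 0.252)
t=0.200: state=(1.341, 0.097)
t=0.300: state=(1.344, -0.040)
t=0.400: state=(1.333, -0.162)
t=0.500: state=(1.312, -0.268)
t=0.600: state=(1.280, -0.364)
t=0.700: state=(1.239, -0.452)
t=0.800: state=(1.190, -0.537)
t=0.900: state=(1.132, -0.621)
t=1.000: state=(1.065, -0.710)
t=1.100: state=(0.990, -0.806)
t=1.200: state=(0.904, -0.914)
t=1.300: state=(0.806, -1.041)
t=1.400: state=(0.695, -1.193)
t=1.500: state=(0.566, -1.378)
t=1.600: state=(0.418, -1.604)
t=1.700: state=(0.244, -1.881)
t=1.800: state=(0.040, -2.209)
t=1.810: state=(0.017, -2.245)
next step: t=1.820: state=(-0.005, -2.281) — x has crossed 0.01
linear interpolation between t=1.810 (0.01747) and t=1.820 (-0.00516) → t≈1.813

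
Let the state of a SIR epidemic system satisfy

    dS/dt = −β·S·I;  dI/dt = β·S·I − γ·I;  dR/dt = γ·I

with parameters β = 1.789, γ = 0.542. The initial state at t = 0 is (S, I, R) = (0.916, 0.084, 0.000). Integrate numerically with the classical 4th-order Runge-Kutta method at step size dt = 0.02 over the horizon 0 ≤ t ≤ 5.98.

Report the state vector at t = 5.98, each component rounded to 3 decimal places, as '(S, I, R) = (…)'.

(S, I, R) = (0.064, 0.129, 0.807)

t=0.000: state=(0.916, 0.084, 0.000)
step 1 (dt=0.02): k1=(-0.138, 0.092, 0.046), k2=(-0.139, 0.093, 0.046), k3=(-0.139, 0.093, 0.046), k4=(-0.140, 0.094, 0.047); state += dt/6·(k1+2k2+2k3+k4)
t=0.020: state=(0.913, 0.086, 0.001)
t=0.040: state=(0.910, 0.088, 0.002)
t=0.060: state=(0.908, 0.090, 0.003)
continuing one RK4 step at a time; state shown every 10 steps (Δt=0.2):
t=0.200: state=(0.886, 0.104, 0.010)
t=0.400: state=(0.850, 0.127, 0.023)
t=0.600: state=(0.808, 0.154, 0.038)
t=0.800: state=(0.761, 0.183, 0.056)
t=1.000: state=(0.709, 0.213, 0.078)
t=1.200: state=(0.653, 0.244, 0.102)
t=1.400: state=(0.595, 0.274, 0.130)
t=1.600: state=(0.537, 0.301, 0.162)
t=1.800: state=(0.480, 0.324, 0.196)
t=2.000: state=(0.426, 0.342, 0.232)
t=2.200: state=(0.376, 0.354, 0.270)
t=2.400: state=(0.331, 0.361, 0.308)
t=2.600: state=(0.291, 0.362, 0.348)
t=2.800: state=(0.256, 0.358, 0.387)
t=3.000: state=(0.225, 0.350, 0.425)
t=3.200: state=(0.199, 0.339, 0.462)
t=3.400: state=(0.177, 0.325, 0.498)
t=3.600: state=(0.158, 0.309, 0.533)
t=3.800: state=(0.142, 0.293, 0.565)
t=4.000: state=(0.128, 0.276, 0.596)
t=4.200: state=(0.116, 0.259, 0.625)
t=4.400: state=(0.106, 0.241, 0.652)
t=4.600: state=(0.098, 0.225, 0.677)
t=4.800: state=(0.091, 0.208, 0.701)
t=5.000: state=(0.084, 0.193, 0.723)
t=5.200: state=(0.079, 0.178, 0.743)
t=5.400: state=(0.074, 0.164, 0.761)
t=5.600: state=(0.070, 0.151, 0.778)
t=5.800: state=(0.067, 0.139, 0.794)
t=5.980: state=(0.064, 0.129, 0.807)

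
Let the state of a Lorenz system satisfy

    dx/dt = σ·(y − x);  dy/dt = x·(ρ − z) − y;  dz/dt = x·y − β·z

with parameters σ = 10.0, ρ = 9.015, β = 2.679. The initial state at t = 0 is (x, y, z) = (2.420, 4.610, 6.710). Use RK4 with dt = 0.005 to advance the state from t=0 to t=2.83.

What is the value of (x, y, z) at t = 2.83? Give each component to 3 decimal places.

t=0.000: state=(2.420, 4.610, 6.710)
step 1 (dt=0.005): k1=(21.900, 0.968, -6.820), k2=(21.377, 1.134, -6.516), k3=(21.394, 1.129, -6.523), k4=(20.887, 1.291, -6.225); state += dt/6·(k1+2k2+2k3+k4)
t=0.005: state=(2.527, 4.616, 6.677)
t=0.010: state=(2.629, 4.623, 6.648)
t=0.015: state=(2.726, 4.632, 6.621)
continuing one RK4 step at a time; state shown every 20 steps (Δt=0.1):
t=0.100: state=(3.908, 4.945, 6.508)
t=0.200: state=(4.746, 5.430, 6.979)
t=0.300: state=(5.293, 5.691, 7.822)
t=0.400: state=(5.509, 5.532, 8.675)
t=0.500: state=(5.350, 5.031, 9.168)
t=0.600: state=(4.935, 4.462, 9.149)
t=0.700: state=(4.476, 4.058, 8.742)
t=0.800: state=(4.140, 3.898, 8.174)
t=0.900: state=(3.999, 3.958, 7.644)
t=1.000: state=(4.049, 4.183, 7.278)
t=1.100: state=(4.249, 4.504, 7.147)
t=1.200: state=(4.535, 4.837, 7.273)
t=1.300: state=(4.824, 5.083, 7.612)
t=1.400: state=(5.024, 5.154, 8.048)
t=1.500: state=(5.070, 5.031, 8.424)
t=1.600: state=(4.957, 4.782, 8.606)
t=1.700: state=(4.747, 4.518, 8.559)
t=1.800: state=(4.529, 4.333, 8.341)
t=1.900: state=(4.375, 4.267, 8.051)
t=2.000: state=(4.320, 4.316, 7.789)
t=2.100: state=(4.363, 4.450, 7.625)
t=2.200: state=(4.481, 4.623, 7.593)
t=2.300: state=(4.631, 4.782, 7.692)
t=2.400: state=(4.766, 4.878, 7.882)
t=2.500: state=(4.843, 4.883, 8.093)
t=2.600: state=(4.842, 4.803, 8.253)
t=2.700: state=(4.772, 4.676, 8.313)
t=2.800: state=(4.665, 4.554, 8.267)
t=2.830: state=(4.632, 4.524, 8.237)

(x, y, z) = (4.632, 4.524, 8.237)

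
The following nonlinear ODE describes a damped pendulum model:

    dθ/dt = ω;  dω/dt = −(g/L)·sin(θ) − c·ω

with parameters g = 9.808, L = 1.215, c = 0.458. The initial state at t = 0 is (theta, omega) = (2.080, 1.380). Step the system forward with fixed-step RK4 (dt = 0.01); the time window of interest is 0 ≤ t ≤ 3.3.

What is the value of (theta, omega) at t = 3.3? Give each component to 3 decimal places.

(theta, omega) = (0.560, -2.305)

t=0.000: state=(2.080, 1.380)
step 1 (dt=0.01): k1=(1.380, -7.680), k2=(1.342, -7.635), k3=(1.342, -7.636), k4=(1.304, -7.592); state += dt/6·(k1+2k2+2k3+k4)
t=0.010: state=(2.093, 1.304)
t=0.020: state=(2.106, 1.228)
t=0.030: state=(2.118, 1.154)
continuing one RK4 step at a time; state shown every 20 steps (Δt=0.2):
t=0.200: state=(2.213, -0.013)
t=0.400: state=(2.083, -1.287)
t=0.600: state=(1.693, -2.622)
t=0.800: state=(1.038, -3.880)
t=1.000: state=(0.190, -4.405)
t=1.200: state=(-0.637, -3.660)
t=1.400: state=(-1.219, -2.094)
t=1.600: state=(-1.467, -0.402)
t=1.800: state=(-1.389, 1.165)
t=2.000: state=(-1.016, 2.504)
t=2.200: state=(-0.423, 3.297)
t=2.400: state=(0.238, 3.136)
t=2.600: state=(0.772, 2.096)
t=2.800: state=(1.051, 0.673)
t=3.000: state=(1.042, -0.739)
t=3.200: state=(0.772, -1.902)
t=3.300: state=(0.560, -2.305)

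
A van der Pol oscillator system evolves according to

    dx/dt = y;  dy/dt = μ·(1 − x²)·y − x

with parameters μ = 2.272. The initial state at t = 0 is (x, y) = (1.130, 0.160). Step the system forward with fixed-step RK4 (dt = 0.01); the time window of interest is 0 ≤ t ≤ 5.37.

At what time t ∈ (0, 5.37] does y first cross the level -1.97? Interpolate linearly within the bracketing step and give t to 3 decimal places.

t=0.000: state=(1.130, 0.160)
step 1 (dt=0.01): k1=(0.160, -1.231), k2=(0.154, -1.228), k3=(0.154, -1.228), k4=(0.148, -1.226); state += dt/6·(k1+2k2+2k3+k4)
t=0.010: state=(1.132, 0.148)
t=0.020: state=(1.133, 0.135)
t=0.030: state=(1.134, 0.123)
continuing one RK4 step at a time; state shown every 20 steps (Δt=0.2):
t=0.200: state=(1.138, -0.073)
t=0.400: state=(1.103, -0.277)
t=0.600: state=(1.028, -0.468)
t=0.800: state=(0.914, -0.677)
t=1.000: state=(0.753, -0.956)
t=1.200: state=(0.522, -1.395)
t=1.360: state=(0.256, -1.967)
next step: t=1.370: state=(0.236, -2.012) — y has crossed -1.97
linear interpolation between t=1.360 (-1.96662) and t=1.370 (-2.01153) → t≈1.361

t = 1.361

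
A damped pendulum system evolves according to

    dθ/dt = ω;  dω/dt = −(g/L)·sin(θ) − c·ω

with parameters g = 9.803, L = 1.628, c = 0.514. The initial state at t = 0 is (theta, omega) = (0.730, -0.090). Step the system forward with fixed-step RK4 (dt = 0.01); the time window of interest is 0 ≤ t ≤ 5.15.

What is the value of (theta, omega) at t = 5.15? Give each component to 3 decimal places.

t=0.000: state=(0.730, -0.090)
step 1 (dt=0.01): k1=(-0.090, -3.969), k2=(-0.110, -3.957), k3=(-0.110, -3.957), k4=(-0.130, -3.944); state += dt/6·(k1+2k2+2k3+k4)
t=0.010: state=(0.729, -0.130)
t=0.020: state=(0.727, -0.169)
t=0.030: state=(0.726, -0.208)
continuing one RK4 step at a time; state shown every 20 steps (Δt=0.2):
t=0.200: state=(0.637, -0.814)
t=0.400: state=(0.419, -1.316)
t=0.600: state=(0.132, -1.499)
t=0.800: state=(-0.157, -1.332)
t=1.000: state=(-0.382, -0.888)
t=1.200: state=(-0.502, -0.300)
t=1.400: state=(-0.502, 0.290)
t=1.600: state=(-0.394, 0.764)
t=1.800: state=(-0.210, 1.033)
t=2.000: state=(0.002, 1.049)
t=2.200: state=(0.193, 0.829)
t=2.400: state=(0.323, 0.448)
t=2.600: state=(0.369, 0.008)
t=2.800: state=(0.329, -0.391)
t=3.000: state=(0.220, -0.667)
t=3.200: state=(0.074, -0.770)
t=3.400: state=(-0.075, -0.691)
t=3.600: state=(-0.193, -0.465)
t=3.800: state=(-0.256, -0.159)
t=4.000: state=(-0.256, 0.152)
t=4.200: state=(-0.199, 0.400)
t=4.400: state=(-0.104, 0.535)
t=4.600: state=(0.006, 0.537)
t=4.800: state=(0.103, 0.419)
t=5.000: state=(0.168, 0.219)
t=5.150: state=(0.188, 0.047)

(theta, omega) = (0.188, 0.047)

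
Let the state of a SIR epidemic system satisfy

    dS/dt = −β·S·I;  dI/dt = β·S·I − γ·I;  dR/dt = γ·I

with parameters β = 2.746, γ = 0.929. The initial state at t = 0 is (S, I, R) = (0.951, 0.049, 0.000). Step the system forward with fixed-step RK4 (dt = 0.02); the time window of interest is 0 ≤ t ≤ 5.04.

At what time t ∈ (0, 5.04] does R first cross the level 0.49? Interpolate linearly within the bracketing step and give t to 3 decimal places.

t=0.000: state=(0.951, 0.049, 0.000)
step 1 (dt=0.02): k1=(-0.128, 0.082, 0.046), k2=(-0.130, 0.084, 0.046), k3=(-0.130, 0.084, 0.046), k4=(-0.132, 0.085, 0.047); state += dt/6·(k1+2k2+2k3+k4)
t=0.020: state=(0.948, 0.051, 0.001)
t=0.040: state=(0.946, 0.052, 0.002)
t=0.060: state=(0.943, 0.054, 0.003)
continuing one RK4 step at a time; state shown every 10 steps (Δt=0.2):
t=0.200: state=(0.921, 0.068, 0.011)
t=0.400: state=(0.882, 0.093, 0.026)
t=0.600: state=(0.831, 0.123, 0.046)
t=0.800: state=(0.769, 0.159, 0.072)
t=1.000: state=(0.697, 0.198, 0.105)
t=1.200: state=(0.619, 0.236, 0.145)
t=1.400: state=(0.539, 0.269, 0.192)
t=1.600: state=(0.461, 0.294, 0.245)
t=1.800: state=(0.391, 0.308, 0.301)
t=2.000: state=(0.330, 0.312, 0.359)
t=2.200: state=(0.278, 0.306, 0.416)
t=2.400: state=(0.236, 0.292, 0.472)
t=2.460: state=(0.225, 0.287, 0.488)
next step: t=2.480: state=(0.221, 0.285, 0.493) — R has crossed 0.49
linear interpolation between t=2.460 (0.48793) and t=2.480 (0.49325) → t≈2.468

t = 2.468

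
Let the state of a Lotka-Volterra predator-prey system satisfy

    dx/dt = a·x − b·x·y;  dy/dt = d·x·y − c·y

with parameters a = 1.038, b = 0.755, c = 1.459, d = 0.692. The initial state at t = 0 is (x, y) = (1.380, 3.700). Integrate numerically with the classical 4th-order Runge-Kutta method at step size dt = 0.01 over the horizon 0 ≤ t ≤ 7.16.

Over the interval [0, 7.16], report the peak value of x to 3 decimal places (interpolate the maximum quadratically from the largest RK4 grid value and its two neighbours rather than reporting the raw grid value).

max x = 5.248

t=0.000: state=(1.380, 3.700)
step 1 (dt=0.01): k1=(-2.423, -1.865), k2=(-2.392, -1.891), k3=(-2.392, -1.891), k4=(-2.361, -1.916); state += dt/6·(k1+2k2+2k3+k4)
t=0.010: state=(1.356, 3.681)
t=0.020: state=(1.333, 3.662)
t=0.030: state=(1.310, 3.642)
continuing one RK4 step at a time; state shown every 25 steps (Δt=0.25):
t=0.250: state=(0.937, 3.126)
t=0.500: state=(0.715, 2.498)
t=0.750: state=(0.610, 1.943)
t=1.000: state=(0.573, 1.493)
t=1.250: state=(0.580, 1.145)
t=1.500: state=(0.621, 0.882)
t=1.750: state=(0.695, 0.686)
t=2.000: state=(0.803, 0.542)
t=2.250: state=(0.950, 0.438)
t=2.500: state=(1.142, 0.364)
t=2.750: state=(1.389, 0.314)
t=3.000: state=(1.703, 0.285)
t=3.250: state=(2.094, 0.274)
t=3.500: state=(2.576, 0.285)
t=3.750: state=(3.154, 0.324)
t=4.000: state=(3.819, 0.411)
t=4.250: state=(4.514, 0.587)
t=4.500: state=(5.085, 0.939)
t=4.750: state=(5.217, 1.604)
t=5.000: state=(4.555, 2.626)
t=5.250: state=(3.261, 3.600)
t=5.500: state=(2.050, 3.936)
t=5.750: state=(1.292, 3.626)
t=6.000: state=(0.892, 3.029)
t=6.250: state=(0.693, 2.408)
t=6.500: state=(0.601, 1.868)
t=6.750: state=(0.571, 1.434)
t=7.000: state=(0.584, 1.100)
t=7.160: state=(0.610, 0.930)
largest grid value and its neighbours: x(4.670)=5.24779, x(4.680)=5.24824, x(4.690)=5.24751
parabola through these three points peaks at t≈4.679 with x≈5.24825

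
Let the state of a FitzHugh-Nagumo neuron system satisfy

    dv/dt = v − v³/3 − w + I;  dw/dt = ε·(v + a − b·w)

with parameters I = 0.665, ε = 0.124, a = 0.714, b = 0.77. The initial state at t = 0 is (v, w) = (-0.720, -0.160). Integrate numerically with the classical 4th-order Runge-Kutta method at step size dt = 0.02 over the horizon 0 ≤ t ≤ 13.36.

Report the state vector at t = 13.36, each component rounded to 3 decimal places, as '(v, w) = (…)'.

(v, w) = (-0.213, 1.560)

t=0.000: state=(-0.720, -0.160)
step 1 (dt=0.02): k1=(0.229, 0.015), k2=(0.230, 0.015), k3=(0.230, 0.015), k4=(0.231, 0.015); state += dt/6·(k1+2k2+2k3+k4)
t=0.020: state=(-0.715, -0.160)
t=0.040: state=(-0.711, -0.159)
t=0.060: state=(-0.706, -0.159)
continuing one RK4 step at a time; state shown every 25 steps (Δt=0.5):
t=0.500: state=(-0.591, -0.149)
t=1.000: state=(-0.421, -0.130)
t=1.500: state=(-0.179, -0.099)
t=2.000: state=(0.188, -0.052)
t=2.500: state=(0.732, 0.021)
t=3.000: state=(1.345, 0.127)
t=3.500: state=(1.720, 0.259)
t=4.000: state=(1.827, 0.398)
t=4.500: state=(1.821, 0.534)
t=5.000: state=(1.780, 0.661)
t=5.500: state=(1.729, 0.780)
t=6.000: state=(1.673, 0.889)
t=6.500: state=(1.616, 0.991)
t=7.000: state=(1.557, 1.084)
t=7.500: state=(1.496, 1.169)
t=8.000: state=(1.433, 1.246)
t=8.500: state=(1.367, 1.316)
t=9.000: state=(1.297, 1.379)
t=9.500: state=(1.222, 1.434)
t=10.000: state=(1.141, 1.482)
t=10.500: state=(1.050, 1.522)
t=11.000: state=(0.946, 1.555)
t=11.500: state=(0.821, 1.579)
t=12.000: state=(0.662, 1.594)
t=12.500: state=(0.446, 1.597)
t=13.000: state=(0.126, 1.584)
t=13.360: state=(-0.213, 1.560)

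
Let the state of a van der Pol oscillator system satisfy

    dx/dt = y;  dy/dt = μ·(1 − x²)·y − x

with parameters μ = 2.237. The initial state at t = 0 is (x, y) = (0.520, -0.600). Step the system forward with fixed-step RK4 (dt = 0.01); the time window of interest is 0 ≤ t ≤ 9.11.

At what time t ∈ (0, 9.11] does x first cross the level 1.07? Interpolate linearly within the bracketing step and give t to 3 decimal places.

t=0.000: state=(0.520, -0.600)
step 1 (dt=0.01): k1=(-0.600, -1.499), k2=(-0.607, -1.513), k3=(-0.608, -1.513), k4=(-0.615, -1.527); state += dt/6·(k1+2k2+2k3+k4)
t=0.010: state=(0.514, -0.615)
t=0.020: state=(0.508, -0.631)
t=0.030: state=(0.501, -0.646)
continuing one RK4 step at a time; state shown every 50 steps (Δt=0.5):
t=0.500: state=(-0.052, -1.918)
t=1.000: state=(-1.414, -2.509)
t=1.500: state=(-1.863, 0.071)
t=2.000: state=(-1.736, 0.342)
t=2.500: state=(-1.543, 0.433)
t=3.000: state=(-1.294, 0.579)
t=3.500: state=(-0.930, 0.941)
t=4.000: state=(-0.204, 2.283)
t=4.370: state=(1.036, 4.089)
next step: t=4.380: state=(1.077, 4.068) — x has crossed 1.07
linear interpolation between t=4.370 (1.03616) and t=4.380 (1.07695) → t≈4.378

t = 4.378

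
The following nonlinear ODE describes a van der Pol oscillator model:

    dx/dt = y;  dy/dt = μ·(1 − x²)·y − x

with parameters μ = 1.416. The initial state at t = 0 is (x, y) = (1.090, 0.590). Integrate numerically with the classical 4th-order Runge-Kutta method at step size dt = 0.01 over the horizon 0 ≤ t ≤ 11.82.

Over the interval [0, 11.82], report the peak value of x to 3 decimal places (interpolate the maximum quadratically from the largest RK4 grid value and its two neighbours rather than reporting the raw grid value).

max x = 2.014

t=0.000: state=(1.090, 0.590)
step 1 (dt=0.01): k1=(0.590, -1.247), k2=(0.584, -1.254), k3=(0.584, -1.254), k4=(0.577, -1.260); state += dt/6·(k1+2k2+2k3+k4)
t=0.010: state=(1.096, 0.577)
t=0.020: state=(1.102, 0.565)
t=0.030: state=(1.107, 0.552)
continuing one RK4 step at a time; state shown every 50 steps (Δt=0.5):
t=0.500: state=(1.220, -0.063)
t=1.000: state=(1.056, -0.573)
t=1.500: state=(0.634, -1.170)
t=2.000: state=(-0.222, -2.385)
t=2.500: state=(-1.543, -2.080)
t=3.000: state=(-1.953, 0.041)
t=3.500: state=(-1.803, 0.450)
t=4.000: state=(-1.537, 0.613)
t=4.500: state=(-1.176, 0.861)
t=5.000: state=(-0.622, 1.453)
t=5.500: state=(0.428, 2.868)
t=6.000: state=(1.781, 1.575)
t=6.500: state=(1.999, -0.203)
t=7.000: state=(1.814, -0.471)
t=7.500: state=(1.544, -0.615)
t=8.000: state=(1.183, -0.857)
t=8.500: state=(0.632, -1.441)
t=9.000: state=(-0.408, -2.848)
t=9.500: state=(-1.770, -1.622)
t=10.000: state=(-2.001, 0.195)
t=10.500: state=(-1.818, 0.469)
t=11.000: state=(-1.549, 0.612)
t=11.500: state=(-1.190, 0.852)
t=11.820: state=(-0.874, 1.152)
largest grid value and its neighbours: x(6.360)=2.01384, x(6.370)=2.01388, x(6.380)=2.01373
parabola through these three points peaks at t≈6.367 with x≈2.01389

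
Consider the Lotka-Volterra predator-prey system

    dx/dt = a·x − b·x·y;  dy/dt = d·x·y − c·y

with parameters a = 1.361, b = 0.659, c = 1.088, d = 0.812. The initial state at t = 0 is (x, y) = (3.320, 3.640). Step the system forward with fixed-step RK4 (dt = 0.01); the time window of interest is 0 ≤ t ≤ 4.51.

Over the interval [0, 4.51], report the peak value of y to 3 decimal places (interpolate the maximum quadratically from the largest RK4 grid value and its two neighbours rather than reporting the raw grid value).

max y = 5.394

t=0.000: state=(3.320, 3.640)
step 1 (dt=0.01): k1=(-3.445, 5.853), k2=(-3.491, 5.848), k3=(-3.491, 5.848), k4=(-3.536, 5.842); state += dt/6·(k1+2k2+2k3+k4)
t=0.010: state=(3.285, 3.698)
t=0.020: state=(3.249, 3.757)
t=0.030: state=(3.213, 3.815)
continuing one RK4 step at a time; state shown every 20 steps (Δt=0.2):
t=0.200: state=(2.506, 4.711)
t=0.400: state=(1.688, 5.317)
t=0.600: state=(1.092, 5.341)
t=0.800: state=(0.724, 4.966)
t=1.000: state=(0.512, 4.410)
t=1.200: state=(0.391, 3.814)
t=1.400: state=(0.322, 3.250)
t=1.600: state=(0.285, 2.745)
t=1.800: state=(0.269, 2.310)
t=2.000: state=(0.267, 1.940)
t=2.200: state=(0.277, 1.631)
t=2.400: state=(0.298, 1.375)
t=2.600: state=(0.332, 1.164)
t=2.800: state=(0.378, 0.991)
t=3.000: state=(0.440, 0.852)
t=3.200: state=(0.520, 0.741)
t=3.400: state=(0.623, 0.654)
t=3.600: state=(0.753, 0.588)
t=3.800: state=(0.918, 0.541)
t=4.000: state=(1.125, 0.514)
t=4.200: state=(1.381, 0.506)
t=4.400: state=(1.695, 0.522)
t=4.510: state=(1.894, 0.544)
largest grid value and its neighbours: y(0.500)=5.39382, y(0.510)=5.39396, y(0.520)=5.39282
parabola through these three points peaks at t≈0.506 with y≈5.39405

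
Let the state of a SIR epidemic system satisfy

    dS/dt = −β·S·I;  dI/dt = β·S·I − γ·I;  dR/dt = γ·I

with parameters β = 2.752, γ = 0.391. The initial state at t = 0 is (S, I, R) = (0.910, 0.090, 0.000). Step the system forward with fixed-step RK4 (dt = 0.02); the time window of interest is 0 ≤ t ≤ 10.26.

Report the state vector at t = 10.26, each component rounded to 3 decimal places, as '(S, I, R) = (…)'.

t=0.000: state=(0.910, 0.090, 0.000)
step 1 (dt=0.02): k1=(-0.225, 0.190, 0.035), k2=(-0.230, 0.194, 0.036), k3=(-0.230, 0.194, 0.036), k4=(-0.234, 0.197, 0.037); state += dt/6·(k1+2k2+2k3+k4)
t=0.020: state=(0.905, 0.094, 0.001)
t=0.040: state=(0.901, 0.098, 0.001)
t=0.060: state=(0.896, 0.102, 0.002)
continuing one RK4 step at a time; state shown every 25 steps (Δt=0.5):
t=0.500: state=(0.737, 0.233, 0.030)
t=1.000: state=(0.464, 0.440, 0.096)
t=1.500: state=(0.227, 0.576, 0.197)
t=2.000: state=(0.101, 0.587, 0.312)
t=2.500: state=(0.047, 0.531, 0.422)
t=3.000: state=(0.024, 0.457, 0.519)
t=3.500: state=(0.013, 0.385, 0.601)
t=4.000: state=(0.008, 0.322, 0.670)
t=4.500: state=(0.005, 0.267, 0.728)
t=5.000: state=(0.004, 0.221, 0.775)
t=5.500: state=(0.003, 0.183, 0.815)
t=6.000: state=(0.002, 0.151, 0.847)
t=6.500: state=(0.002, 0.124, 0.874)
t=7.000: state=(0.002, 0.102, 0.896)
t=7.500: state=(0.001, 0.084, 0.914)
t=8.000: state=(0.001, 0.070, 0.929)
t=8.500: state=(0.001, 0.057, 0.941)
t=9.000: state=(0.001, 0.047, 0.952)
t=9.500: state=(0.001, 0.039, 0.960)
t=10.000: state=(0.001, 0.032, 0.967)
t=10.260: state=(0.001, 0.029, 0.970)

(S, I, R) = (0.001, 0.029, 0.970)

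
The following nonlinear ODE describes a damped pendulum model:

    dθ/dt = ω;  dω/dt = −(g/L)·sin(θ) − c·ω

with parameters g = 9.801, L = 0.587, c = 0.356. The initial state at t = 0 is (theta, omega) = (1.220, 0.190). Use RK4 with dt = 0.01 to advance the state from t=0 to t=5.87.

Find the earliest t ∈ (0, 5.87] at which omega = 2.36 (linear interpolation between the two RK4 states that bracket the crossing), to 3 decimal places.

t=0.000: state=(1.220, 0.190)
step 1 (dt=0.01): k1=(0.190, -15.748), k2=(0.111, -15.725), k3=(0.111, -15.723), k4=(0.033, -15.698); state += dt/6·(k1+2k2+2k3+k4)
t=0.010: state=(1.221, 0.033)
t=0.020: state=(1.221, -0.124)
t=0.030: state=(1.219, -0.280)
continuing one RK4 step at a time; state shown every 20 steps (Δt=0.2):
t=0.200: state=(0.955, -2.736)
t=0.400: state=(0.212, -4.342)
t=0.600: state=(-0.602, -3.369)
t=0.800: state=(-1.023, -0.713)
t=1.000: state=(-0.882, 2.042)
t=1.020: state=(-0.839, 2.280)
next step: t=1.030: state=(-0.816, 2.395) — omega has crossed 2.36
linear interpolation between t=1.020 (2.27991) and t=1.030 (2.39453) → t≈1.027

t = 1.027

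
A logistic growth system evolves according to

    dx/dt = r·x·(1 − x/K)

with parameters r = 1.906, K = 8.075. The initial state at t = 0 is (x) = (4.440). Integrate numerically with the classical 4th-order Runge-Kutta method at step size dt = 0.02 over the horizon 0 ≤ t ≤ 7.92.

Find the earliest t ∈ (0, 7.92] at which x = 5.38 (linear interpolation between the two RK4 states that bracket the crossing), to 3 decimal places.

t=0.000: state=(4.440)
step 1 (dt=0.02): k1=(3.809), k2=(3.802), k3=(3.802), k4=(3.794); state += dt/6·(k1+2k2+2k3+k4)
t=0.020: state=(4.516)
t=0.040: state=(4.592)
t=0.060: state=(4.667)
t=0.240: state=(5.319)
next step: t=0.260: state=(5.388) — x has crossed 5.38
linear interpolation between t=0.240 (5.31896) and t=0.260 (5.38774) → t≈0.258

t = 0.258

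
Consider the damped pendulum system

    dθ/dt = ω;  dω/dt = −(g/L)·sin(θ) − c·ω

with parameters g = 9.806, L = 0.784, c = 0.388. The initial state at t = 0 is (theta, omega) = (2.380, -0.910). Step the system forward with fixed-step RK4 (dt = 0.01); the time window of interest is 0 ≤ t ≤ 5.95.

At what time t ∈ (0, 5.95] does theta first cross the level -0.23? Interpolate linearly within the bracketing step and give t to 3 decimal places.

t = 0.662

t=0.000: state=(2.380, -0.910)
step 1 (dt=0.01): k1=(-0.910, -8.278), k2=(-0.951, -8.303), k3=(-0.952, -8.305), k4=(-0.993, -8.332); state += dt/6·(k1+2k2+2k3+k4)
t=0.010: state=(2.370, -0.993)
t=0.020: state=(2.360, -1.077)
t=0.030: state=(2.349, -1.161)
continuing one RK4 step at a time; state shown every 20 steps (Δt=0.2):
t=0.200: state=(2.022, -2.736)
t=0.400: state=(1.262, -4.868)
t=0.600: state=(0.139, -5.996)
t=0.660: state=(-0.217, -5.829)
next step: t=0.670: state=(-0.275, -5.776) — theta has crossed -0.23
linear interpolation between t=0.660 (-0.21678) and t=0.670 (-0.27481) → t≈0.662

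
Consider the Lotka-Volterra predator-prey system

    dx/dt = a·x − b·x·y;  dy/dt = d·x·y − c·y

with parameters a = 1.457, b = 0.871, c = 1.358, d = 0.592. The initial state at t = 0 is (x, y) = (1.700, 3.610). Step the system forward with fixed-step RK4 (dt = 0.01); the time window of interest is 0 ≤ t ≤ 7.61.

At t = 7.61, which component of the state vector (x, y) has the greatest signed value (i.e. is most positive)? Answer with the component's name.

t=0.000: state=(1.700, 3.610)
step 1 (dt=0.01): k1=(-2.868, -1.269), k2=(-2.835, -1.298), k3=(-2.835, -1.297), k4=(-2.802, -1.325); state += dt/6·(k1+2k2+2k3+k4)
t=0.010: state=(1.672, 3.597)
t=0.020: state=(1.644, 3.584)
t=0.030: state=(1.617, 3.569)
continuing one RK4 step at a time; state shown every 25 steps (Δt=0.25):
t=0.250: state=(1.166, 3.165)
t=0.500: state=(0.894, 2.619)
t=0.750: state=(0.770, 2.106)
t=1.000: state=(0.736, 1.675)
t=1.250: state=(0.764, 1.332)
t=1.500: state=(0.848, 1.068)
t=1.750: state=(0.990, 0.871)
t=2.000: state=(1.198, 0.729)
t=2.250: state=(1.489, 0.632)
t=2.500: state=(1.880, 0.577)
t=2.750: state=(2.392, 0.563)
t=3.000: state=(3.038, 0.598)
t=3.250: state=(3.800, 0.705)
t=3.500: state=(4.589, 0.935)
t=3.750: state=(5.160, 1.377)
t=4.000: state=(5.106, 2.118)
t=4.250: state=(4.195, 3.029)
t=4.500: state=(2.891, 3.644)
t=4.750: state=(1.858, 3.668)
t=5.000: state=(1.250, 3.272)
t=5.250: state=(0.935, 2.732)
t=5.500: state=(0.787, 2.207)
t=5.750: state=(0.737, 1.757)
t=6.000: state=(0.754, 1.396)
t=6.250: state=(0.826, 1.117)
t=6.500: state=(0.955, 0.907)
t=6.750: state=(1.149, 0.754)
t=7.000: state=(1.421, 0.649)
t=7.250: state=(1.789, 0.585)
t=7.500: state=(2.275, 0.562)
t=7.610: state=(2.530, 0.566)
compare at T: x=2.530, y=0.566

largest component: x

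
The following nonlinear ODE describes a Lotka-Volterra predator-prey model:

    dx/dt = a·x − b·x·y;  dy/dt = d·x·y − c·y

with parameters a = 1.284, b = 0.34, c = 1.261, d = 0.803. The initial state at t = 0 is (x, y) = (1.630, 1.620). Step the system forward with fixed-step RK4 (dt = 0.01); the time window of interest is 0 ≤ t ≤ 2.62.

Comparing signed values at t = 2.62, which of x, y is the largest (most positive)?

t=0.000: state=(1.630, 1.620)
step 1 (dt=0.01): k1=(1.195, 0.078), k2=(1.199, 0.085), k3=(1.199, 0.085), k4=(1.203, 0.093); state += dt/6·(k1+2k2+2k3+k4)
t=0.010: state=(1.642, 1.621)
t=0.020: state=(1.654, 1.622)
t=0.030: state=(1.666, 1.623)
continuing one RK4 step at a time; state shown every 10 steps (Δt=0.1):
t=0.100: state=(1.754, 1.636)
t=0.200: state=(1.885, 1.669)
t=0.300: state=(2.023, 1.721)
t=0.400: state=(2.167, 1.795)
t=0.500: state=(2.315, 1.894)
t=0.600: state=(2.462, 2.023)
t=0.700: state=(2.607, 2.186)
t=0.800: state=(2.742, 2.389)
t=0.900: state=(2.863, 2.637)
t=1.000: state=(2.962, 2.938)
t=1.100: state=(3.029, 3.295)
t=1.200: state=(3.058, 3.710)
t=1.300: state=(3.041, 4.179)
t=1.400: state=(2.974, 4.692)
t=1.500: state=(2.857, 5.229)
t=1.600: state=(2.694, 5.762)
t=1.700: state=(2.497, 6.258)
t=1.800: state=(2.278, 6.683)
t=1.900: state=(2.052, 7.009)
t=2.000: state=(1.831, 7.221)
t=2.100: state=(1.625, 7.312)
t=2.200: state=(1.441, 7.289)
t=2.300: state=(1.282, 7.167)
t=2.400: state=(1.146, 6.963)
t=2.500: state=(1.033, 6.698)
t=2.600: state=(0.940, 6.390)
t=2.620: state=(0.923, 6.325)
compare at T: x=0.923, y=6.325

largest component: y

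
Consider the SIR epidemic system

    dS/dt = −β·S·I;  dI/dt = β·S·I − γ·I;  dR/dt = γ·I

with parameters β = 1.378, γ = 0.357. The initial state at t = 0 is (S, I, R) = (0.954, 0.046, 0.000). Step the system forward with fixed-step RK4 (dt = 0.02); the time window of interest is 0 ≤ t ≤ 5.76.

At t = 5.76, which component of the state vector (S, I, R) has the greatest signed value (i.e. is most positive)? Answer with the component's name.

t=0.000: state=(0.954, 0.046, 0.000)
step 1 (dt=0.02): k1=(-0.060, 0.044, 0.016), k2=(-0.061, 0.044, 0.017), k3=(-0.061, 0.044, 0.017), k4=(-0.062, 0.045, 0.017); state += dt/6·(k1+2k2+2k3+k4)
t=0.020: state=(0.953, 0.047, 0.000)
t=0.040: state=(0.952, 0.048, 0.001)
t=0.060: state=(0.950, 0.049, 0.001)
continuing one RK4 step at a time; state shown every 10 steps (Δt=0.2):
t=0.200: state=(0.941, 0.056, 0.004)
t=0.400: state=(0.925, 0.067, 0.008)
t=0.600: state=(0.907, 0.080, 0.013)
t=0.800: state=(0.885, 0.096, 0.019)
t=1.000: state=(0.860, 0.113, 0.027)
t=1.200: state=(0.831, 0.133, 0.036)
t=1.400: state=(0.799, 0.155, 0.046)
t=1.600: state=(0.763, 0.179, 0.058)
t=1.800: state=(0.724, 0.205, 0.072)
t=2.000: state=(0.681, 0.231, 0.087)
t=2.200: state=(0.637, 0.258, 0.105)
t=2.400: state=(0.591, 0.285, 0.124)
t=2.600: state=(0.544, 0.310, 0.145)
t=2.800: state=(0.498, 0.334, 0.168)
t=3.000: state=(0.453, 0.354, 0.193)
t=3.200: state=(0.410, 0.371, 0.219)
t=3.400: state=(0.369, 0.385, 0.246)
t=3.600: state=(0.332, 0.395, 0.274)
t=3.800: state=(0.297, 0.401, 0.302)
t=4.000: state=(0.266, 0.403, 0.331)
t=4.200: state=(0.238, 0.402, 0.360)
t=4.400: state=(0.213, 0.399, 0.388)
t=4.600: state=(0.191, 0.392, 0.416)
t=4.800: state=(0.172, 0.384, 0.444)
t=5.000: state=(0.155, 0.374, 0.471)
t=5.200: state=(0.140, 0.363, 0.498)
t=5.400: state=(0.127, 0.350, 0.523)
t=5.600: state=(0.115, 0.337, 0.548)
t=5.760: state=(0.107, 0.326, 0.567)
compare at T: S=0.107, I=0.326, R=0.567

largest component: R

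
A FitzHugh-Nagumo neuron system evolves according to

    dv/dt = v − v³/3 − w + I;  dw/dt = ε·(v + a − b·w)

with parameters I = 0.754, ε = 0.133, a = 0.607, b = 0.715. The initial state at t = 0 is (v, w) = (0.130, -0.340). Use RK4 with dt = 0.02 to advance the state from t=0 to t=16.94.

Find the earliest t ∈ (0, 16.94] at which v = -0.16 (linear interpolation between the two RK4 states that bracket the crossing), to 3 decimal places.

t = 12.390

t=0.000: state=(0.130, -0.340)
step 1 (dt=0.02): k1=(1.223, 0.130), k2=(1.234, 0.132), k3=(1.234, 0.132), k4=(1.245, 0.133); state += dt/6·(k1+2k2+2k3+k4)
t=0.020: state=(0.155, -0.337)
t=0.040: state=(0.180, -0.335)
t=0.060: state=(0.205, -0.332)
continuing one RK4 step at a time; state shown every 50 steps (Δt=1):
t=1.000: state=(1.607, -0.120)
t=2.000: state=(1.967, 0.206)
t=3.000: state=(1.886, 0.510)
t=4.000: state=(1.777, 0.773)
t=5.000: state=(1.664, 0.998)
t=6.000: state=(1.546, 1.188)
t=7.000: state=(1.422, 1.345)
t=8.000: state=(1.288, 1.472)
t=9.000: state=(1.134, 1.570)
t=10.000: state=(0.944, 1.636)
t=11.000: state=(0.673, 1.669)
t=12.000: state=(0.178, 1.652)
t=12.380: state=(-0.150, 1.624)
next step: t=12.400: state=(-0.170, 1.622) — v has crossed -0.16
linear interpolation between t=12.380 (-0.14987) and t=12.400 (-0.17043) → t≈12.390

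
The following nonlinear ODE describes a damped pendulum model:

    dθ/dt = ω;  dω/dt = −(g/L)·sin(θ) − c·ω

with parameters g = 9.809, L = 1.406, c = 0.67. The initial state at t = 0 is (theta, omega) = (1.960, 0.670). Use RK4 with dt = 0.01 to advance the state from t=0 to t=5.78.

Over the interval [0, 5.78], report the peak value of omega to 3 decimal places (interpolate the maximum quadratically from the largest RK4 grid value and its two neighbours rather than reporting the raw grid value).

max omega = 2.359

t=0.000: state=(1.960, 0.670)
step 1 (dt=0.01): k1=(0.670, -6.904), k2=(0.635, -6.872), k3=(0.636, -6.872), k4=(0.601, -6.841); state += dt/6·(k1+2k2+2k3+k4)
t=0.010: state=(1.966, 0.601)
t=0.020: state=(1.972, 0.533)
t=0.030: state=(1.977, 0.466)
continuing one RK4 step at a time; state shown every 20 steps (Δt=0.2):
t=0.200: state=(1.963, -0.611)
t=0.400: state=(1.723, -1.783)
t=0.600: state=(1.256, -2.850)
t=0.800: state=(0.608, -3.526)
t=1.000: state=(-0.099, -3.393)
t=1.200: state=(-0.693, -2.444)
t=1.400: state=(-1.052, -1.121)
t=1.600: state=(-1.143, 0.195)
t=1.800: state=(-0.987, 1.322)
t=2.000: state=(-0.637, 2.107)
t=2.200: state=(-0.180, 2.356)
t=2.400: state=(0.264, 1.991)
t=2.600: state=(0.587, 1.185)
t=2.800: state=(0.728, 0.221)
t=3.000: state=(0.680, -0.666)
t=3.200: state=(0.478, -1.305)
t=3.400: state=(0.184, -1.565)
t=3.600: state=(-0.120, -1.403)
t=3.800: state=(-0.355, -0.907)
t=4.000: state=(-0.472, -0.254)
t=4.200: state=(-0.458, 0.375)
t=4.400: state=(-0.333, 0.839)
t=4.600: state=(-0.140, 1.041)
t=4.800: state=(0.064, 0.955)
t=5.000: state=(0.226, 0.637)
t=5.200: state=(0.311, 0.201)
t=5.400: state=(0.307, -0.230)
t=5.600: state=(0.226, -0.551)
t=5.780: state=(0.112, -0.689)
largest grid value and its neighbours: omega(2.170)=2.35821, omega(2.180)=2.35893, omega(2.190)=2.35804
parabola through these three points peaks at t≈2.179 with omega≈2.35893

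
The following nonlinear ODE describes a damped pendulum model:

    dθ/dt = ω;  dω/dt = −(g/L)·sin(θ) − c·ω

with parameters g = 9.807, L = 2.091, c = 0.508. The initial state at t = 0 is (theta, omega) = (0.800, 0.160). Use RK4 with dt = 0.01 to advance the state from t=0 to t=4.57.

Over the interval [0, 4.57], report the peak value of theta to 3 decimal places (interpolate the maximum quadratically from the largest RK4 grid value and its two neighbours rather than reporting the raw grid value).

t=0.000: state=(0.800, 0.160)
step 1 (dt=0.01): k1=(0.160, -3.446), k2=(0.143, -3.440), k3=(0.143, -3.439), k4=(0.126, -3.433); state += dt/6·(k1+2k2+2k3+k4)
t=0.010: state=(0.801, 0.126)
t=0.020: state=(0.803, 0.091)
t=0.030: state=(0.803, 0.057)
continuing one RK4 step at a time; state shown every 20 steps (Δt=0.2):
t=0.200: state=(0.765, -0.491)
t=0.400: state=(0.612, -1.015)
t=0.600: state=(0.373, -1.340)
t=0.800: state=(0.093, -1.415)
t=1.000: state=(-0.176, -1.236)
t=1.200: state=(-0.389, -0.862)
t=1.400: state=(-0.514, -0.383)
t=1.600: state=(-0.541, 0.110)
t=1.800: state=(-0.474, 0.538)
t=2.000: state=(-0.334, 0.840)
t=2.200: state=(-0.150, 0.973)
t=2.400: state=(0.043, 0.924)
t=2.600: state=(0.209, 0.719)
t=2.800: state=(0.323, 0.409)
t=3.000: state=(0.370, 0.062)
t=3.200: state=(0.349, -0.263)
t=3.400: state=(0.270, -0.512)
t=3.600: state=(0.152, -0.651)
t=3.800: state=(0.018, -0.663)
t=4.000: state=(-0.105, -0.558)
t=4.200: state=(-0.199, -0.365)
t=4.400: state=(-0.248, -0.128)
t=4.570: state=(-0.253, 0.074)
largest grid value and its neighbours: theta(0.040)=0.80366, theta(0.050)=0.80372, theta(0.060)=0.80345
parabola through these three points peaks at t≈0.047 with theta≈0.80374

max theta = 0.804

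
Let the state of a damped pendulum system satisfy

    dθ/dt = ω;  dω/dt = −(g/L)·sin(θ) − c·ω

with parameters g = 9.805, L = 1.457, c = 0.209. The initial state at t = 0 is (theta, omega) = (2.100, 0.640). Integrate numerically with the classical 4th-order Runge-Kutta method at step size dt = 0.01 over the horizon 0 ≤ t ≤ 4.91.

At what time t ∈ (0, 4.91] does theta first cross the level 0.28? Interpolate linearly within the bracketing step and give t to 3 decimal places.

t = 0.914

t=0.000: state=(2.100, 0.640)
step 1 (dt=0.01): k1=(0.640, -5.943), k2=(0.610, -5.926), k3=(0.610, -5.926), k4=(0.581, -5.910); state += dt/6·(k1+2k2+2k3+k4)
t=0.010: state=(2.106, 0.581)
t=0.020: state=(2.112, 0.522)
t=0.030: state=(2.117, 0.463)
continuing one RK4 step at a time; state shown every 20 steps (Δt=0.2):
t=0.200: state=(2.112, -0.507)
t=0.400: state=(1.896, -1.669)
t=0.600: state=(1.439, -2.899)
t=0.800: state=(0.748, -3.937)
t=0.910: state=(0.297, -4.211)
next step: t=0.920: state=(0.255, -4.220) — theta has crossed 0.28
linear interpolation between t=0.910 (0.29736) and t=0.920 (0.25520) → t≈0.914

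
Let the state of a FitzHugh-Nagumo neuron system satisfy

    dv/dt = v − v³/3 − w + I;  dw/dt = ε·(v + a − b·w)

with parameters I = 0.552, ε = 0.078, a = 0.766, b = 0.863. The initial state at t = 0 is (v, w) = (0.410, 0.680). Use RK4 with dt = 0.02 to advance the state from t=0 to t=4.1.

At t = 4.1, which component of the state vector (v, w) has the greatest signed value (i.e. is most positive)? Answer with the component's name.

largest component: v

t=0.000: state=(0.410, 0.680)
step 1 (dt=0.02): k1=(0.259, 0.046), k2=(0.261, 0.046), k3=(0.261, 0.046), k4=(0.262, 0.046); state += dt/6·(k1+2k2+2k3+k4)
t=0.020: state=(0.415, 0.681)
t=0.040: state=(0.420, 0.682)
t=0.060: state=(0.426, 0.683)
continuing one RK4 step at a time; state shown every 10 steps (Δt=0.2):
t=0.200: state=(0.465, 0.690)
t=0.400: state=(0.528, 0.700)
t=0.600: state=(0.598, 0.711)
t=0.800: state=(0.675, 0.723)
t=1.000: state=(0.758, 0.737)
t=1.200: state=(0.845, 0.751)
t=1.400: state=(0.935, 0.767)
t=1.600: state=(1.023, 0.783)
t=1.800: state=(1.107, 0.801)
t=2.000: state=(1.184, 0.820)
t=2.200: state=(1.252, 0.840)
t=2.400: state=(1.308, 0.861)
t=2.600: state=(1.353, 0.882)
t=2.800: state=(1.387, 0.903)
t=3.000: state=(1.412, 0.924)
t=3.200: state=(1.428, 0.946)
t=3.400: state=(1.438, 0.967)
t=3.600: state=(1.441, 0.989)
t=3.800: state=(1.441, 1.010)
t=4.000: state=(1.436, 1.030)
t=4.100: state=(1.433, 1.040)
compare at T: v=1.433, w=1.040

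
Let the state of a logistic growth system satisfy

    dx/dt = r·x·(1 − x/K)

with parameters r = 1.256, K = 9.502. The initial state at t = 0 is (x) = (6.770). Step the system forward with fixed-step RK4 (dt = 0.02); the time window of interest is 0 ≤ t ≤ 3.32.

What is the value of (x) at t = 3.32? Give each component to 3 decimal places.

t=0.000: state=(6.770)
step 1 (dt=0.02): k1=(2.445), k2=(2.432), k3=(2.432), k4=(2.419); state += dt/6·(k1+2k2+2k3+k4)
t=0.020: state=(6.819)
t=0.040: state=(6.867)
t=0.060: state=(6.914)
continuing one RK4 step at a time; state shown every 10 steps (Δt=0.2):
t=0.200: state=(7.232)
t=0.400: state=(7.637)
t=0.600: state=(7.985)
t=0.800: state=(8.279)
t=1.000: state=(8.523)
t=1.200: state=(8.722)
t=1.400: state=(8.884)
t=1.600: state=(9.014)
t=1.800: state=(9.118)
t=2.000: state=(9.201)
t=2.200: state=(9.266)
t=2.400: state=(9.317)
t=2.600: state=(9.358)
t=2.800: state=(9.389)
t=3.000: state=(9.414)
t=3.200: state=(9.434)
t=3.320: state=(9.443)

(x) = (9.443)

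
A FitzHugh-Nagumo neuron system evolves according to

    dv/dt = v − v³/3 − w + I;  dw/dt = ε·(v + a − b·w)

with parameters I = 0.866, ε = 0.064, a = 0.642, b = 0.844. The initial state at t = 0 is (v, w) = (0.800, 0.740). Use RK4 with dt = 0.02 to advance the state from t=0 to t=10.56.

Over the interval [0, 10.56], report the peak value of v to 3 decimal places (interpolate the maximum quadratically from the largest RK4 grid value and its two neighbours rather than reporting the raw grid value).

t=0.000: state=(0.800, 0.740)
step 1 (dt=0.02): k1=(0.755, 0.052), k2=(0.757, 0.053), k3=(0.757, 0.053), k4=(0.760, 0.053); state += dt/6·(k1+2k2+2k3+k4)
t=0.020: state=(0.815, 0.741)
t=0.040: state=(0.830, 0.742)
t=0.060: state=(0.846, 0.743)
continuing one RK4 step at a time; state shown every 25 steps (Δt=0.5):
t=0.500: state=(1.183, 0.772)
t=1.000: state=(1.482, 0.814)
t=1.500: state=(1.635, 0.862)
t=2.000: state=(1.686, 0.912)
t=2.500: state=(1.691, 0.961)
t=3.000: state=(1.676, 1.009)
t=3.500: state=(1.655, 1.055)
t=4.000: state=(1.631, 1.099)
t=4.500: state=(1.606, 1.141)
t=5.000: state=(1.581, 1.182)
t=5.500: state=(1.555, 1.220)
t=6.000: state=(1.529, 1.256)
t=6.500: state=(1.502, 1.291)
t=7.000: state=(1.476, 1.324)
t=7.500: state=(1.449, 1.355)
t=8.000: state=(1.422, 1.384)
t=8.500: state=(1.394, 1.412)
t=9.000: state=(1.366, 1.438)
t=9.500: state=(1.338, 1.463)
t=10.000: state=(1.309, 1.486)
t=10.500: state=(1.279, 1.508)
t=10.560: state=(1.275, 1.510)
largest grid value and its neighbours: v(2.300)=1.69208, v(2.320)=1.69208, v(2.340)=1.69205
parabola through these three points peaks at t≈2.313 with v≈1.69209

max v = 1.692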